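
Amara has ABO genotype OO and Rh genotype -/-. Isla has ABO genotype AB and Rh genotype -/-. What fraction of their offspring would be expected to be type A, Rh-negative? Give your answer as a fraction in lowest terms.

1/2

ABO cross OO × AB → offspring phenotypes: 1/2 A, 1/2 B.
Rh cross -/- × -/- → 1 Rh-.
Independent loci: P(type A, Rh-negative) = 1/2 × 1 = 1/2.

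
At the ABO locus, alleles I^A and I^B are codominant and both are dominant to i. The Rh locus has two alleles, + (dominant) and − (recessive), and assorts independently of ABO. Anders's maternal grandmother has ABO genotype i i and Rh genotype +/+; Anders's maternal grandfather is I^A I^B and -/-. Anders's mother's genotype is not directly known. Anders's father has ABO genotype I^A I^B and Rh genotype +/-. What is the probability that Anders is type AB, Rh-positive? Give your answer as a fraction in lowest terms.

3/16

Anders's mother's ABO genotype from i i × I^A I^B: 1/2 I^A i, 1/2 I^B i.
Crossing each possibility with the father I^A I^B and summing P(type AB): 1/2·1/4 + 1/2·1/4 = 1/4.
Similarly for Rh via the mother's Rh distribution: P(Rh+) = 3/4.
Independent loci: 1/4 × 3/4 = 3/16.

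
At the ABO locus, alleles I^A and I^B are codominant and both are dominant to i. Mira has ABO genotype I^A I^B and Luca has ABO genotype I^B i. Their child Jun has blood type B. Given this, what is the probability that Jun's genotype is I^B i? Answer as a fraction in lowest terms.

Cross I^A I^B × I^B i → 1/4 I^A I^B, 1/4 I^A i, 1/4 I^B I^B, 1/4 I^B i.
Type-B genotypes among offspring: I^B I^B (1/4), I^B i (1/4); total 1/2.
P(I^B i | type B) = (1/4) / (1/2) = 1/2.

1/2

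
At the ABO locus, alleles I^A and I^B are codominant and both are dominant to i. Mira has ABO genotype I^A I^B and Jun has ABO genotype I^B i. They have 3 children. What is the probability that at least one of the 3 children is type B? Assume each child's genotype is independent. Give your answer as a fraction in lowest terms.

ABO cross I^A I^B × I^B i → 1/4 A, 1/2 B, 1/4 AB.
So P(type B) = 1/2 per child.
P(none) = (1/2)^3 = 1/8; P(at least one) = 1 − 1/8 = 7/8.

7/8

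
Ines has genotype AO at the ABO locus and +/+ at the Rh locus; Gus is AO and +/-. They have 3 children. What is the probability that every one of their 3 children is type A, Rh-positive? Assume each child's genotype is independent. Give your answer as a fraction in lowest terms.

27/64

ABO cross AO × AO → 1/4 O, 3/4 A.
Rh cross +/+ × +/- → 1 Rh+; so P(type A, Rh-positive) = 3/4 × 1 = 3/4 per child.
All 3 independent: (3/4)^3 = 27/64.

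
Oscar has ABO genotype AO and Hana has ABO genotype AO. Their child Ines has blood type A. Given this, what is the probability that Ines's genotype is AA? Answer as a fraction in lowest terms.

1/3

Cross AO × AO → 1/4 AA, 1/2 AO, 1/4 OO.
Type-A genotypes among offspring: AA (1/4), AO (1/2); total 3/4.
P(AA | type A) = (1/4) / (3/4) = 1/3.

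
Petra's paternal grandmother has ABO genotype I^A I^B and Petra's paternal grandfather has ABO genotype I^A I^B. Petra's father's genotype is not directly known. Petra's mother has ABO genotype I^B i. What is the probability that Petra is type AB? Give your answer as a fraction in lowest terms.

1/4

Petra's father's ABO genotype from I^A I^B × I^A I^B: 1/4 I^A I^A, 1/2 I^A I^B, 1/4 I^B I^B.
Crossing each possibility with the mother I^B i and summing P(type AB): 1/4·1/2 + 1/2·1/4 + 1/4·0 = 1/4.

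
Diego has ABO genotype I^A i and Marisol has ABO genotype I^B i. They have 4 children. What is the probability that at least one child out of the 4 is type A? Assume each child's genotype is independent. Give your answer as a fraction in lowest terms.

ABO cross I^A i × I^B i → 1/4 O, 1/4 A, 1/4 B, 1/4 AB.
So P(type A) = 1/4 per child.
P(none) = (3/4)^4 = 81/256; P(at least one) = 1 − 81/256 = 175/256.

175/256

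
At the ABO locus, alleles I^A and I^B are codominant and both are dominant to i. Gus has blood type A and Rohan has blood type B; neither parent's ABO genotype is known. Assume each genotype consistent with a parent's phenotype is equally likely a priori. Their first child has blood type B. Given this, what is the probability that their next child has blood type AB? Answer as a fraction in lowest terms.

Possible genotypes: Gus ∈ {I^A I^A, I^A i}; Rohan ∈ {I^B I^B, I^B i}.
Weight each parental genotype pair by prior × P(type-B child):
  I^A i × I^B I^B: posterior weight 2/3; P(next child type AB) = 1/2.
  I^A i × I^B i: posterior weight 1/3; P(next child type AB) = 1/4.
Weighted sum = 5/12.

5/12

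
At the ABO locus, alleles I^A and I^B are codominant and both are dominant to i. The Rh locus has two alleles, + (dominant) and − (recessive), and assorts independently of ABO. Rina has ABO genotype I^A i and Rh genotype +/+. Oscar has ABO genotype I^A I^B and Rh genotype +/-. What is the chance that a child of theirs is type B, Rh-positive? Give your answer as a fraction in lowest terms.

1/4

ABO cross I^A i × I^A I^B → offspring phenotypes: 1/2 A, 1/4 B, 1/4 AB.
Rh cross +/+ × +/- → 1 Rh+.
Independent loci: P(type B, Rh-positive) = 1/4 × 1 = 1/4.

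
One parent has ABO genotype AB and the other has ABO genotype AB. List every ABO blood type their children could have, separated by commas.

Gametes from AB × AB give offspring ABO genotypes AA, AB, BB, i.e. phenotypes A, B, AB.

A, B, AB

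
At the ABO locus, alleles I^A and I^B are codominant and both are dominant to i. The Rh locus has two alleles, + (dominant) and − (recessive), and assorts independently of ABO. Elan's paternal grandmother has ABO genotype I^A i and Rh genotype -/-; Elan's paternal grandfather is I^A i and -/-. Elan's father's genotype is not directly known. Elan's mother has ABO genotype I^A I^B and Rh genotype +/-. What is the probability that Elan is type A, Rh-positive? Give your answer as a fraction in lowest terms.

1/4

Elan's father's ABO genotype from I^A i × I^A i: 1/4 I^A I^A, 1/2 I^A i, 1/4 i i.
Crossing each possibility with the mother I^A I^B and summing P(type A): 1/4·1/2 + 1/2·1/2 + 1/4·1/2 = 1/2.
Similarly for Rh via the father's Rh distribution: P(Rh+) = 1/2.
Independent loci: 1/2 × 1/2 = 1/4.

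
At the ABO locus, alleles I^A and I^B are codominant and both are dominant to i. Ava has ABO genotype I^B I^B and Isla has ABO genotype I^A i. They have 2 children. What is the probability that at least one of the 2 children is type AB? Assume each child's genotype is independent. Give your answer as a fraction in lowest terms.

3/4

ABO cross I^B I^B × I^A i → 1/2 B, 1/2 AB.
So P(type AB) = 1/2 per child.
P(none) = (1/2)^2 = 1/4; P(at least one) = 1 − 1/4 = 3/4.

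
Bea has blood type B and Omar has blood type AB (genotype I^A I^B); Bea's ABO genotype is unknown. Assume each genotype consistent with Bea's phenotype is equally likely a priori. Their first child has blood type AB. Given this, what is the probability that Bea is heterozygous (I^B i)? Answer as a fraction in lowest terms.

1/3

Possible genotypes: Bea ∈ {I^B I^B, I^B i}; Omar ∈ {I^A I^B}.
Weight each parental genotype pair by prior × P(type-AB child):
  I^B I^B × I^A I^B: posterior weight 2/3.
  I^B i × I^A I^B: posterior weight 1/3.
Sum the posterior weight over pairs where Bea is I^B i: 1/3.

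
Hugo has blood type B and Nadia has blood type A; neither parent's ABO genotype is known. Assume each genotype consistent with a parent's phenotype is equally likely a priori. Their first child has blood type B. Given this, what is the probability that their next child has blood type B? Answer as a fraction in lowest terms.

5/12

Possible genotypes: Hugo ∈ {BB, BO}; Nadia ∈ {AA, AO}.
Weight each parental genotype pair by prior × P(type-B child):
  BB × AO: posterior weight 2/3; P(next child type B) = 1/2.
  BO × AO: posterior weight 1/3; P(next child type B) = 1/4.
Weighted sum = 5/12.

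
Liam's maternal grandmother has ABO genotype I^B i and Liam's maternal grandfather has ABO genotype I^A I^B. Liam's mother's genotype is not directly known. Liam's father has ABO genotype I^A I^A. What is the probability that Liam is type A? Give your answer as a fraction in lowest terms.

1/2

Liam's mother's ABO genotype from I^B i × I^A I^B: 1/4 I^A I^B, 1/4 I^A i, 1/4 I^B I^B, 1/4 I^B i.
Crossing each possibility with the father I^A I^A and summing P(type A): 1/4·1/2 + 1/4·1 + 1/4·0 + 1/4·1/2 = 1/2.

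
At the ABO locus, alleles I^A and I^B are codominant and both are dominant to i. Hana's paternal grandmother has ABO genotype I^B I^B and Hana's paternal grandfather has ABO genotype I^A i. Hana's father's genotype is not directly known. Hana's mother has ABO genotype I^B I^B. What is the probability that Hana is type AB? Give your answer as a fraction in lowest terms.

Hana's father's ABO genotype from I^B I^B × I^A i: 1/2 I^A I^B, 1/2 I^B i.
Crossing each possibility with the mother I^B I^B and summing P(type AB): 1/2·1/2 + 1/2·0 = 1/4.

1/4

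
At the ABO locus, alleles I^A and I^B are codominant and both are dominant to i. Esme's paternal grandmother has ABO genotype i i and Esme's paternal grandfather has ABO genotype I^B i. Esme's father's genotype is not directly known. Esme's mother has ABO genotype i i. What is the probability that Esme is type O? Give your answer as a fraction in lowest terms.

3/4

Esme's father's ABO genotype from i i × I^B i: 1/2 I^B i, 1/2 i i.
Crossing each possibility with the mother i i and summing P(type O): 1/2·1/2 + 1/2·1 = 3/4.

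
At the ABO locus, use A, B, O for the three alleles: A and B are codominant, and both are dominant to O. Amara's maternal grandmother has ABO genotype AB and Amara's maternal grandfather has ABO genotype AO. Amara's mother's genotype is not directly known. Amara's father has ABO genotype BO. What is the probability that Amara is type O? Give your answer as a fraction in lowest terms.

1/8

Amara's mother's ABO genotype from AB × AO: 1/4 AA, 1/4 AB, 1/4 AO, 1/4 BO.
Crossing each possibility with the father BO and summing P(type O): 1/4·0 + 1/4·0 + 1/4·1/4 + 1/4·1/4 = 1/8.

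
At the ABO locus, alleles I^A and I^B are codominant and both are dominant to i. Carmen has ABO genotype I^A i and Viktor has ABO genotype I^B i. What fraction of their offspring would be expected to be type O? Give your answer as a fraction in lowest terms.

ABO cross I^A i × I^B i → offspring phenotypes: 1/4 O, 1/4 A, 1/4 B, 1/4 AB.
So P(type O) = 1/4.

1/4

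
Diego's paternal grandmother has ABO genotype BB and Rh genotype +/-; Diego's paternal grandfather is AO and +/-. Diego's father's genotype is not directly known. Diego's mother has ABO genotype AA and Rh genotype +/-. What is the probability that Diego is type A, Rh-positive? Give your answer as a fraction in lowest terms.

Diego's father's ABO genotype from BB × AO: 1/2 AB, 1/2 BO.
Crossing each possibility with the mother AA and summing P(type A): 1/2·1/2 + 1/2·1/2 = 1/2.
Similarly for Rh via the father's Rh distribution: P(Rh+) = 3/4.
Independent loci: 1/2 × 3/4 = 3/8.

3/8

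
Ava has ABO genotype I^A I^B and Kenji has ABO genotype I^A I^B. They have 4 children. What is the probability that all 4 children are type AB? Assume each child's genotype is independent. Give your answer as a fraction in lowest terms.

1/16

ABO cross I^A I^B × I^A I^B → 1/4 A, 1/4 B, 1/2 AB.
So P(type AB) = 1/2 per child.
All 4 independent: (1/2)^4 = 1/16.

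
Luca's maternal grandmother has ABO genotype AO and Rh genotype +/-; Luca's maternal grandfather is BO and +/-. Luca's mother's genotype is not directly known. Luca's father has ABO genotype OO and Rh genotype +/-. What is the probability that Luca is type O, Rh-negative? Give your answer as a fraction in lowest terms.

1/8

Luca's mother's ABO genotype from AO × BO: 1/4 AB, 1/4 AO, 1/4 BO, 1/4 OO.
Crossing each possibility with the father OO and summing P(type O): 1/4·0 + 1/4·1/2 + 1/4·1/2 + 1/4·1 = 1/2.
Similarly for Rh via the mother's Rh distribution: P(Rh-) = 1/4.
Independent loci: 1/2 × 1/4 = 1/8.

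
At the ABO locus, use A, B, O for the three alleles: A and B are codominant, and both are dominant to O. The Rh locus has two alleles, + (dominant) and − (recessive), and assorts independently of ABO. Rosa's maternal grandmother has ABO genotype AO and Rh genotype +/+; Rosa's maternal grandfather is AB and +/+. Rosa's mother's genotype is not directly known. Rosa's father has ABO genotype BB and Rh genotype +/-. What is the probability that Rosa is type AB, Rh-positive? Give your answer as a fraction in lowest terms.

Rosa's mother's ABO genotype from AO × AB: 1/4 AA, 1/4 AB, 1/4 AO, 1/4 BO.
Crossing each possibility with the father BB and summing P(type AB): 1/4·1 + 1/4·1/2 + 1/4·1/2 + 1/4·0 = 1/2.
Similarly for Rh via the mother's Rh distribution: P(Rh+) = 1.
Independent loci: 1/2 × 1 = 1/2.

1/2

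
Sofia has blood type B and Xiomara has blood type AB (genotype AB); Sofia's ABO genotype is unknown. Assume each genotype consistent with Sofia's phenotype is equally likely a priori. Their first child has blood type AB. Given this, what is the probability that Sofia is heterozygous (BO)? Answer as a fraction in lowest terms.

Possible genotypes: Sofia ∈ {BB, BO}; Xiomara ∈ {AB}.
Weight each parental genotype pair by prior × P(type-AB child):
  BB × AB: posterior weight 2/3.
  BO × AB: posterior weight 1/3.
Sum the posterior weight over pairs where Sofia is BO: 1/3.

1/3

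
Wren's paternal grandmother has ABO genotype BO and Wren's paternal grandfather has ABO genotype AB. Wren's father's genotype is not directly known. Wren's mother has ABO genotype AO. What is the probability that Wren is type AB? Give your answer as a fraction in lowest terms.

Wren's father's ABO genotype from BO × AB: 1/4 AB, 1/4 AO, 1/4 BB, 1/4 BO.
Crossing each possibility with the mother AO and summing P(type AB): 1/4·1/4 + 1/4·0 + 1/4·1/2 + 1/4·1/4 = 1/4.

1/4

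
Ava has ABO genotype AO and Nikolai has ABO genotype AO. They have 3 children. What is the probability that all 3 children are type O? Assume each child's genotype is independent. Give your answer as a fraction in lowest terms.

1/64

ABO cross AO × AO → 1/4 O, 3/4 A.
So P(type O) = 1/4 per child.
All 3 independent: (1/4)^3 = 1/64.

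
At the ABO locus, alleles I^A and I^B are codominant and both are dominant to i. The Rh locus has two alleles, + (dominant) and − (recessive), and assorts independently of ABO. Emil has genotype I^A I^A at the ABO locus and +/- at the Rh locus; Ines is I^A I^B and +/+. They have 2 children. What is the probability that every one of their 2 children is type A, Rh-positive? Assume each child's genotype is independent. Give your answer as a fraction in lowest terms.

ABO cross I^A I^A × I^A I^B → 1/2 A, 1/2 AB.
Rh cross +/- × +/+ → 1 Rh+; so P(type A, Rh-positive) = 1/2 × 1 = 1/2 per child.
All 2 independent: (1/2)^2 = 1/4.

1/4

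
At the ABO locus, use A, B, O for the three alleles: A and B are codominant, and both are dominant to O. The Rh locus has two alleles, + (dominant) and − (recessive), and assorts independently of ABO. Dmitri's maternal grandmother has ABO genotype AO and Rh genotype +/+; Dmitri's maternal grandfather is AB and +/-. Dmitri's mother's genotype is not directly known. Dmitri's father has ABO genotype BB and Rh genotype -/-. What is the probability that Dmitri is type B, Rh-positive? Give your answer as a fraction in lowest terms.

Dmitri's mother's ABO genotype from AO × AB: 1/4 AA, 1/4 AB, 1/4 AO, 1/4 BO.
Crossing each possibility with the father BB and summing P(type B): 1/4·0 + 1/4·1/2 + 1/4·1/2 + 1/4·1 = 1/2.
Similarly for Rh via the mother's Rh distribution: P(Rh+) = 3/4.
Independent loci: 1/2 × 3/4 = 3/8.

3/8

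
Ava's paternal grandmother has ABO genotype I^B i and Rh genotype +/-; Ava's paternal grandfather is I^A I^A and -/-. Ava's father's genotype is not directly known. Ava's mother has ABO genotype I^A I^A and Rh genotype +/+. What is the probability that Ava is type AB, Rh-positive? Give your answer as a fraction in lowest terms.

1/4

Ava's father's ABO genotype from I^B i × I^A I^A: 1/2 I^A I^B, 1/2 I^A i.
Crossing each possibility with the mother I^A I^A and summing P(type AB): 1/2·1/2 + 1/2·0 = 1/4.
Similarly for Rh via the father's Rh distribution: P(Rh+) = 1.
Independent loci: 1/4 × 1 = 1/4.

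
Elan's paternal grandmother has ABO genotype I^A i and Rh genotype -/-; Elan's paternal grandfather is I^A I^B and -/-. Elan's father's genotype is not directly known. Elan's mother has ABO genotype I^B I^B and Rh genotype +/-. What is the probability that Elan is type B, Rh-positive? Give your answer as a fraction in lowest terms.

1/4

Elan's father's ABO genotype from I^A i × I^A I^B: 1/4 I^A I^A, 1/4 I^A I^B, 1/4 I^A i, 1/4 I^B i.
Crossing each possibility with the mother I^B I^B and summing P(type B): 1/4·0 + 1/4·1/2 + 1/4·1/2 + 1/4·1 = 1/2.
Similarly for Rh via the father's Rh distribution: P(Rh+) = 1/2.
Independent loci: 1/2 × 1/2 = 1/4.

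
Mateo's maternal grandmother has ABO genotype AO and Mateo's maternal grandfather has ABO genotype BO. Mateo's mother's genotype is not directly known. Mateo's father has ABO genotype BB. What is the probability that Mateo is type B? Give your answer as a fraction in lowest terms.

3/4

Mateo's mother's ABO genotype from AO × BO: 1/4 AB, 1/4 AO, 1/4 BO, 1/4 OO.
Crossing each possibility with the father BB and summing P(type B): 1/4·1/2 + 1/4·1/2 + 1/4·1 + 1/4·1 = 3/4.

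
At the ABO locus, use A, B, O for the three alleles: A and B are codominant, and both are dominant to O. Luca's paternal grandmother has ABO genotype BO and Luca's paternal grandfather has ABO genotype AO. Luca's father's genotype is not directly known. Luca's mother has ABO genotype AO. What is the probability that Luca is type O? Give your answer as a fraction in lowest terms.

1/4

Luca's father's ABO genotype from BO × AO: 1/4 AB, 1/4 AO, 1/4 BO, 1/4 OO.
Crossing each possibility with the mother AO and summing P(type O): 1/4·0 + 1/4·1/4 + 1/4·1/4 + 1/4·1/2 = 1/4.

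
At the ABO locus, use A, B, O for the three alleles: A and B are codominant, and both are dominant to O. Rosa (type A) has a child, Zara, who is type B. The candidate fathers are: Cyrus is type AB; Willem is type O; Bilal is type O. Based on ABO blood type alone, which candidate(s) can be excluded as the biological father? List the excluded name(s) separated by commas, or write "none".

Willem, Bilal

A candidate is excluded only if no genotype consistent with his phenotype could produce a type B child with a type A mother.
Willem (type O): no genotype consistent with that phenotype can produce a type-B child with a type-A mother.
Bilal (type O): no genotype consistent with that phenotype can produce a type-B child with a type-A mother.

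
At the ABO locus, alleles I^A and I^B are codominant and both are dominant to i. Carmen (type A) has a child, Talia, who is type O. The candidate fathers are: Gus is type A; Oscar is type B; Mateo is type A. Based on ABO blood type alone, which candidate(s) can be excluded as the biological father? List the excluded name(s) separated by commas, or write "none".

A candidate is excluded only if no genotype consistent with his phenotype could produce a type O child with a type A mother.
Every candidate has at least one consistent genotype combination, so none can be excluded.

none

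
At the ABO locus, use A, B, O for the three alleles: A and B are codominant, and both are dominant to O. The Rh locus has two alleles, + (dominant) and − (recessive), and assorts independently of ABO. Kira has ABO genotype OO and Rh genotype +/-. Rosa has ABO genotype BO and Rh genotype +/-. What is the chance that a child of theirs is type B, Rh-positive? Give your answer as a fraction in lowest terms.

ABO cross OO × BO → offspring phenotypes: 1/2 O, 1/2 B.
Rh cross +/- × +/- → 3/4 Rh+, 1/4 Rh-.
Independent loci: P(type B, Rh-positive) = 1/2 × 3/4 = 3/8.

3/8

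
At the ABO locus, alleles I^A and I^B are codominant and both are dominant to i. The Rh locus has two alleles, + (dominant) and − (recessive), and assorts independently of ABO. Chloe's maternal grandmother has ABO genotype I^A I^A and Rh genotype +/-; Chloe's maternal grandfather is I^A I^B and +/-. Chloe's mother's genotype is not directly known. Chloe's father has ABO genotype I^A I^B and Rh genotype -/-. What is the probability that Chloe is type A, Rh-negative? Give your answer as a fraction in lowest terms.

Chloe's mother's ABO genotype from I^A I^A × I^A I^B: 1/2 I^A I^A, 1/2 I^A I^B.
Crossing each possibility with the father I^A I^B and summing P(type A): 1/2·1/2 + 1/2·1/4 = 3/8.
Similarly for Rh via the mother's Rh distribution: P(Rh-) = 1/2.
Independent loci: 3/8 × 1/2 = 3/16.

3/16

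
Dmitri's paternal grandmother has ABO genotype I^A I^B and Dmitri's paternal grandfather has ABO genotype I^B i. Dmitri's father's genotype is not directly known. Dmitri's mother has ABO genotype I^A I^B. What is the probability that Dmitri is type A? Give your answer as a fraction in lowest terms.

Dmitri's father's ABO genotype from I^A I^B × I^B i: 1/4 I^A I^B, 1/4 I^A i, 1/4 I^B I^B, 1/4 I^B i.
Crossing each possibility with the mother I^A I^B and summing P(type A): 1/4·1/4 + 1/4·1/2 + 1/4·0 + 1/4·1/4 = 1/4.

1/4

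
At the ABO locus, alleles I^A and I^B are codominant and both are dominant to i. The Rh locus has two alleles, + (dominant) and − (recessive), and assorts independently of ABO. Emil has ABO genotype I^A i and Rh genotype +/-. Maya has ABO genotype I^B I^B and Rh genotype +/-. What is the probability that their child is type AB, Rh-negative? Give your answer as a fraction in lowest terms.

1/8

ABO cross I^A i × I^B I^B → offspring phenotypes: 1/2 B, 1/2 AB.
Rh cross +/- × +/- → 3/4 Rh+, 1/4 Rh-.
Independent loci: P(type AB, Rh-negative) = 1/2 × 1/4 = 1/8.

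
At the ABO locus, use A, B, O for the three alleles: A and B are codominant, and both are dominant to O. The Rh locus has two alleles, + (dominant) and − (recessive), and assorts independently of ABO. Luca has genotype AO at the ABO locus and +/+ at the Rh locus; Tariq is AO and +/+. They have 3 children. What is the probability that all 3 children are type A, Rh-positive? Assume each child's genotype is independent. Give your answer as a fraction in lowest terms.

27/64

ABO cross AO × AO → 1/4 O, 3/4 A.
Rh cross +/+ × +/+ → 1 Rh+; so P(type A, Rh-positive) = 3/4 × 1 = 3/4 per child.
All 3 independent: (3/4)^3 = 27/64.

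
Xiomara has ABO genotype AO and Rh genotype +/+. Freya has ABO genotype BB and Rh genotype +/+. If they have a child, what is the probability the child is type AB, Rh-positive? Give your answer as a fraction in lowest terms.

1/2

ABO cross AO × BB → offspring phenotypes: 1/2 B, 1/2 AB.
Rh cross +/+ × +/+ → 1 Rh+.
Independent loci: P(type AB, Rh-positive) = 1/2 × 1 = 1/2.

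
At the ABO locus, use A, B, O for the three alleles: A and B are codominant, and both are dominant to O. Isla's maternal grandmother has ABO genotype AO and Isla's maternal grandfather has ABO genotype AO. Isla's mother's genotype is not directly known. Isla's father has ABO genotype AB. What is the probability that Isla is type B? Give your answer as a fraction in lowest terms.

Isla's mother's ABO genotype from AO × AO: 1/4 AA, 1/2 AO, 1/4 OO.
Crossing each possibility with the father AB and summing P(type B): 1/4·0 + 1/2·1/4 + 1/4·1/2 = 1/4.

1/4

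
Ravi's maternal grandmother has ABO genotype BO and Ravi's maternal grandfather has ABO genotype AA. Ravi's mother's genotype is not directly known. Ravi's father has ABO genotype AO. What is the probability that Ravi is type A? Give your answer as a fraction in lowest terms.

Ravi's mother's ABO genotype from BO × AA: 1/2 AB, 1/2 AO.
Crossing each possibility with the father AO and summing P(type A): 1/2·1/2 + 1/2·3/4 = 5/8.

5/8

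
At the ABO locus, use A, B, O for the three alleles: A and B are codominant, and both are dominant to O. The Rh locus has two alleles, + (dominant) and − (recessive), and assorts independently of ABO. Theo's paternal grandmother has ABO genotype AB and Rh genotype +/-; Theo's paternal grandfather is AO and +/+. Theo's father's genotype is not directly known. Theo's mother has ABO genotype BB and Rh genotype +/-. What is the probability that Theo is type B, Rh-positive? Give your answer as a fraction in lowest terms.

7/16

Theo's father's ABO genotype from AB × AO: 1/4 AA, 1/4 AB, 1/4 AO, 1/4 BO.
Crossing each possibility with the mother BB and summing P(type B): 1/4·0 + 1/4·1/2 + 1/4·1/2 + 1/4·1 = 1/2.
Similarly for Rh via the father's Rh distribution: P(Rh+) = 7/8.
Independent loci: 1/2 × 7/8 = 7/16.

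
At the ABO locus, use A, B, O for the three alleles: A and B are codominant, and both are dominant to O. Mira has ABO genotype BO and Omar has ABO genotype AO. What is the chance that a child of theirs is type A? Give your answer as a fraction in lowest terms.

ABO cross BO × AO → offspring phenotypes: 1/4 O, 1/4 A, 1/4 B, 1/4 AB.
So P(type A) = 1/4.

1/4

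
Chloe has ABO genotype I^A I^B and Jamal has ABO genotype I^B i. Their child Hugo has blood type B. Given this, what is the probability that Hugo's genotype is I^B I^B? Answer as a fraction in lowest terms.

Cross I^A I^B × I^B i → 1/4 I^A I^B, 1/4 I^A i, 1/4 I^B I^B, 1/4 I^B i.
Type-B genotypes among offspring: I^B I^B (1/4), I^B i (1/4); total 1/2.
P(I^B I^B | type B) = (1/4) / (1/2) = 1/2.

1/2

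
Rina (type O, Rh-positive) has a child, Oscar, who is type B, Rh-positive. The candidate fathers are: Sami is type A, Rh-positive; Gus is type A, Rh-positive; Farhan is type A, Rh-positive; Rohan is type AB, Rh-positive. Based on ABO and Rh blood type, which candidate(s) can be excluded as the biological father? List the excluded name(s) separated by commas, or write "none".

Sami, Gus, Farhan

A candidate is excluded only if no genotype consistent with his phenotype could produce a type B, Rh-positive child with a type O, Rh-positive mother.
Sami (type A, Rh+): no genotype consistent with that phenotype can produce a type-B Rh+ child with a type-O mother.
Gus (type A, Rh+): no genotype consistent with that phenotype can produce a type-B Rh+ child with a type-O mother.
Farhan (type A, Rh+): no genotype consistent with that phenotype can produce a type-B Rh+ child with a type-O mother.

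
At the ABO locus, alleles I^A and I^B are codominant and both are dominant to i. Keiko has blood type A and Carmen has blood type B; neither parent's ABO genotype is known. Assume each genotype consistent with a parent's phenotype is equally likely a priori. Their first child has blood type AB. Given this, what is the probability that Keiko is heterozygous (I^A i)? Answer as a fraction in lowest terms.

1/3

Possible genotypes: Keiko ∈ {I^A I^A, I^A i}; Carmen ∈ {I^B I^B, I^B i}.
Weight each parental genotype pair by prior × P(type-AB child):
  I^A I^A × I^B I^B: posterior weight 4/9.
  I^A I^A × I^B i: posterior weight 2/9.
  I^A i × I^B I^B: posterior weight 2/9.
  I^A i × I^B i: posterior weight 1/9.
Sum the posterior weight over pairs where Keiko is I^A i: 1/3.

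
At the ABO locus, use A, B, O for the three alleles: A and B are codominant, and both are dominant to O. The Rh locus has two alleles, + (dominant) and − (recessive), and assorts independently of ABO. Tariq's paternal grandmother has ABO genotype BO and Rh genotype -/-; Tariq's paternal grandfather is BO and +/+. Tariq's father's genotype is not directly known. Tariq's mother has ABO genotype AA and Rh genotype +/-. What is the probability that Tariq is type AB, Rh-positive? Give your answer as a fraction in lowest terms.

Tariq's father's ABO genotype from BO × BO: 1/4 BB, 1/2 BO, 1/4 OO.
Crossing each possibility with the mother AA and summing P(type AB): 1/4·1 + 1/2·1/2 + 1/4·0 = 1/2.
Similarly for Rh via the father's Rh distribution: P(Rh+) = 3/4.
Independent loci: 1/2 × 3/4 = 3/8.

3/8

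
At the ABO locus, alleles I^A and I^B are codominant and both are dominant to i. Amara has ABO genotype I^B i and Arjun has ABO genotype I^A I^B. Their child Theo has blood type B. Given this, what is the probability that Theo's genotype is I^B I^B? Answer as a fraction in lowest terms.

Cross I^B i × I^A I^B → 1/4 I^A I^B, 1/4 I^A i, 1/4 I^B I^B, 1/4 I^B i.
Type-B genotypes among offspring: I^B I^B (1/4), I^B i (1/4); total 1/2.
P(I^B I^B | type B) = (1/4) / (1/2) = 1/2.

1/2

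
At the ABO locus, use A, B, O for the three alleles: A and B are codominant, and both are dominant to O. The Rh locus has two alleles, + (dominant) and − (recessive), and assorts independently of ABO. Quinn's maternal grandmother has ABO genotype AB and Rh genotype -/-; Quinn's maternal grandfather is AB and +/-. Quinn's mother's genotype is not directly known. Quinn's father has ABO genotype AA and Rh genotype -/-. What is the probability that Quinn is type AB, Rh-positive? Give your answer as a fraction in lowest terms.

Quinn's mother's ABO genotype from AB × AB: 1/4 AA, 1/2 AB, 1/4 BB.
Crossing each possibility with the father AA and summing P(type AB): 1/4·0 + 1/2·1/2 + 1/4·1 = 1/2.
Similarly for Rh via the mother's Rh distribution: P(Rh+) = 1/4.
Independent loci: 1/2 × 1/4 = 1/8.

1/8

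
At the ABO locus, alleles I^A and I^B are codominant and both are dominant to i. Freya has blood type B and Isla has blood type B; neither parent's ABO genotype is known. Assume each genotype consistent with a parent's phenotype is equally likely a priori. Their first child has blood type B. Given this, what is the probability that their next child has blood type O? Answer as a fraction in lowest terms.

1/20

Possible genotypes: Freya ∈ {I^B I^B, I^B i}; Isla ∈ {I^B I^B, I^B i}.
Weight each parental genotype pair by prior × P(type-B child):
  I^B I^B × I^B I^B: posterior weight 4/15; P(next child type O) = 0.
  I^B I^B × I^B i: posterior weight 4/15; P(next child type O) = 0.
  I^B i × I^B I^B: posterior weight 4/15; P(next child type O) = 0.
  I^B i × I^B i: posterior weight 1/5; P(next child type O) = 1/4.
Weighted sum = 1/20.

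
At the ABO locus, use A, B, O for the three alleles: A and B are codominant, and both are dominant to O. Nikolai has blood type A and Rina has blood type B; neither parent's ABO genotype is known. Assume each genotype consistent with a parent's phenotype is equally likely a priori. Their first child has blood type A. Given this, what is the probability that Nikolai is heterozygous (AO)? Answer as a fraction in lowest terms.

1/3

Possible genotypes: Nikolai ∈ {AA, AO}; Rina ∈ {BB, BO}.
Weight each parental genotype pair by prior × P(type-A child):
  AA × BO: posterior weight 2/3.
  AO × BO: posterior weight 1/3.
Sum the posterior weight over pairs where Nikolai is AO: 1/3.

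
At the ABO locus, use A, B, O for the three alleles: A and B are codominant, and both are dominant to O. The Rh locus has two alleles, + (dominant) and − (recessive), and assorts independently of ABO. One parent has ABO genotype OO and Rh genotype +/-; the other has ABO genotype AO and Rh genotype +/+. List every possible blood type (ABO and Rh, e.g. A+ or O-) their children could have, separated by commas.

Gametes from OO × AO give offspring ABO genotypes AO, OO, i.e. phenotypes O, A.
Rh cross +/- × +/+ → phenotypes Rh+.
Combining independently: O+, A+.

O+, A+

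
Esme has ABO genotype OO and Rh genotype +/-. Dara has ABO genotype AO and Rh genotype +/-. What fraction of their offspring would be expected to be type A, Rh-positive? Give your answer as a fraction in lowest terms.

ABO cross OO × AO → offspring phenotypes: 1/2 O, 1/2 A.
Rh cross +/- × +/- → 3/4 Rh+, 1/4 Rh-.
Independent loci: P(type A, Rh-positive) = 1/2 × 3/4 = 3/8.

3/8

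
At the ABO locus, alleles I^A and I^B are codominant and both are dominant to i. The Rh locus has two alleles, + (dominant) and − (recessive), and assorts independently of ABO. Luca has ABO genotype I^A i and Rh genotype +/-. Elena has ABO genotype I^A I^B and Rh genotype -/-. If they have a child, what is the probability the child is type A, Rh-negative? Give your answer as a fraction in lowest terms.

1/4

ABO cross I^A i × I^A I^B → offspring phenotypes: 1/2 A, 1/4 B, 1/4 AB.
Rh cross +/- × -/- → 1/2 Rh+, 1/2 Rh-.
Independent loci: P(type A, Rh-negative) = 1/2 × 1/2 = 1/4.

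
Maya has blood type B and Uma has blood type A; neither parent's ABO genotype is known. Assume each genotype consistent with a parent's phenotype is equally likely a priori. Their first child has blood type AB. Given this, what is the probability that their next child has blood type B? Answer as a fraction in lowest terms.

5/36

Possible genotypes: Maya ∈ {BB, BO}; Uma ∈ {AA, AO}.
Weight each parental genotype pair by prior × P(type-AB child):
  BB × AA: posterior weight 4/9; P(next child type B) = 0.
  BB × AO: posterior weight 2/9; P(next child type B) = 1/2.
  BO × AA: posterior weight 2/9; P(next child type B) = 0.
  BO × AO: posterior weight 1/9; P(next child type B) = 1/4.
Weighted sum = 5/36.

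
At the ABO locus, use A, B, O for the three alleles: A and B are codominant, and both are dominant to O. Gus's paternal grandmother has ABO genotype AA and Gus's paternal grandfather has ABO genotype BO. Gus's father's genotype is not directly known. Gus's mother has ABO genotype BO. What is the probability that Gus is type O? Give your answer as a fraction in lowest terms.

Gus's father's ABO genotype from AA × BO: 1/2 AB, 1/2 AO.
Crossing each possibility with the mother BO and summing P(type O): 1/2·0 + 1/2·1/4 = 1/8.

1/8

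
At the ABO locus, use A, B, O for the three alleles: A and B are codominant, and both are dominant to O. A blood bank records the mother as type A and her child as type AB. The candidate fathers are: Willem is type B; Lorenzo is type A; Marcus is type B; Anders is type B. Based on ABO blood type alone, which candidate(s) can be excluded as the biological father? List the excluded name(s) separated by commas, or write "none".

A candidate is excluded only if no genotype consistent with his phenotype could produce a type AB child with a type A mother.
Lorenzo (type A): no genotype consistent with that phenotype can produce a type-AB child with a type-A mother.

Lorenzo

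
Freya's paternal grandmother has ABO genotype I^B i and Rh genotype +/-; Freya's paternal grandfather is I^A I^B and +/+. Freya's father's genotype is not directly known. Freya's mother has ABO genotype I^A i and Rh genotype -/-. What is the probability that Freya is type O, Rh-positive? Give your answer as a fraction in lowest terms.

Freya's father's ABO genotype from I^B i × I^A I^B: 1/4 I^A I^B, 1/4 I^A i, 1/4 I^B I^B, 1/4 I^B i.
Crossing each possibility with the mother I^A i and summing P(type O): 1/4·0 + 1/4·1/4 + 1/4·0 + 1/4·1/4 = 1/8.
Similarly for Rh via the father's Rh distribution: P(Rh+) = 3/4.
Independent loci: 1/8 × 3/4 = 3/32.

3/32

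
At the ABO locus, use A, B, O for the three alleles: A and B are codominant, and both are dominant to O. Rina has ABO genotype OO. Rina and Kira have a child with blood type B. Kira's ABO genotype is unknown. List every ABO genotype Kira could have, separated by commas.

AB, BB, BO

For each candidate genotype of Kira, check whether crossing it with OO can produce every observed child phenotype.
  AA → possible child types {A} ✗
  AB → possible child types {A, B} ✓
  AO → possible child types {O, A} ✗
  BB → possible child types {B} ✓
  BO → possible child types {O, B} ✓
  OO → possible child types {O} ✗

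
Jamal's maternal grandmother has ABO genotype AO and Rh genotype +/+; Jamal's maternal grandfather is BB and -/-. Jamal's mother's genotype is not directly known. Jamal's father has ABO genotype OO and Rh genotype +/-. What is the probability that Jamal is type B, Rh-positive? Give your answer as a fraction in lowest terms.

Jamal's mother's ABO genotype from AO × BB: 1/2 AB, 1/2 BO.
Crossing each possibility with the father OO and summing P(type B): 1/2·1/2 + 1/2·1/2 = 1/2.
Similarly for Rh via the mother's Rh distribution: P(Rh+) = 3/4.
Independent loci: 1/2 × 3/4 = 3/8.

3/8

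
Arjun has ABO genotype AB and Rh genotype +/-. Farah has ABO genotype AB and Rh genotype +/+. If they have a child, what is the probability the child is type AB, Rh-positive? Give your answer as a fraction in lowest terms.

ABO cross AB × AB → offspring phenotypes: 1/4 A, 1/4 B, 1/2 AB.
Rh cross +/- × +/+ → 1 Rh+.
Independent loci: P(type AB, Rh-positive) = 1/2 × 1 = 1/2.

1/2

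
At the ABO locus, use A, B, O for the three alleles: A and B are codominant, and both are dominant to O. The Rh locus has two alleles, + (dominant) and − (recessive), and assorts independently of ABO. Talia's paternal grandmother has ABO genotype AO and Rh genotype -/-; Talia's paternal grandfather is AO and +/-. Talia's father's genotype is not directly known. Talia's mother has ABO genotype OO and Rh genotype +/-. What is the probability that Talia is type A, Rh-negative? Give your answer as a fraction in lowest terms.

3/16

Talia's father's ABO genotype from AO × AO: 1/4 AA, 1/2 AO, 1/4 OO.
Crossing each possibility with the mother OO and summing P(type A): 1/4·1 + 1/2·1/2 + 1/4·0 = 1/2.
Similarly for Rh via the father's Rh distribution: P(Rh-) = 3/8.
Independent loci: 1/2 × 3/8 = 3/16.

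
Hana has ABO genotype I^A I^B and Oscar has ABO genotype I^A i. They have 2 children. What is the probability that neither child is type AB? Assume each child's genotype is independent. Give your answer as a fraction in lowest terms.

9/16

ABO cross I^A I^B × I^A i → 1/2 A, 1/4 B, 1/4 AB.
So P(type AB) = 1/4 per child.
P(not type AB) = 3/4 for one child; (3/4)^2 = 9/16.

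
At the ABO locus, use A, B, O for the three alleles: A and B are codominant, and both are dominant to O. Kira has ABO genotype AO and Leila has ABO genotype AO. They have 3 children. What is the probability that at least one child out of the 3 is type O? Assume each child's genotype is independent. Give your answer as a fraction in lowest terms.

37/64

ABO cross AO × AO → 1/4 O, 3/4 A.
So P(type O) = 1/4 per child.
P(none) = (3/4)^3 = 27/64; P(at least one) = 1 − 27/64 = 37/64.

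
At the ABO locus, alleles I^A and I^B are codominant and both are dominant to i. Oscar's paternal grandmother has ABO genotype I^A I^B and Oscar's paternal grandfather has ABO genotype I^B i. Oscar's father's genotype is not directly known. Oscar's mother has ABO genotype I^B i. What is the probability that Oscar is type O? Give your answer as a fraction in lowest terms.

Oscar's father's ABO genotype from I^A I^B × I^B i: 1/4 I^A I^B, 1/4 I^A i, 1/4 I^B I^B, 1/4 I^B i.
Crossing each possibility with the mother I^B i and summing P(type O): 1/4·0 + 1/4·1/4 + 1/4·0 + 1/4·1/4 = 1/8.

1/8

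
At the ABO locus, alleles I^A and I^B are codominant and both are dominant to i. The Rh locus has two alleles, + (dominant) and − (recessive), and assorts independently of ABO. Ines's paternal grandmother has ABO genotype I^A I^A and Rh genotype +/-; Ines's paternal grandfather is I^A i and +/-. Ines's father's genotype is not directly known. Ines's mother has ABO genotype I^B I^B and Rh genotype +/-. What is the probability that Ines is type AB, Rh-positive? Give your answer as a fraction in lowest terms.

9/16

Ines's father's ABO genotype from I^A I^A × I^A i: 1/2 I^A I^A, 1/2 I^A i.
Crossing each possibility with the mother I^B I^B and summing P(type AB): 1/2·1 + 1/2·1/2 = 3/4.
Similarly for Rh via the father's Rh distribution: P(Rh+) = 3/4.
Independent loci: 3/4 × 3/4 = 9/16.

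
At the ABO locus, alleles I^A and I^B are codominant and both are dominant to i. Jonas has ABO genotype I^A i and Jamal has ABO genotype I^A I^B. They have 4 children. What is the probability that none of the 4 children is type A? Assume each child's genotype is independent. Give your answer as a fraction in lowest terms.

1/16

ABO cross I^A i × I^A I^B → 1/2 A, 1/4 B, 1/4 AB.
So P(type A) = 1/2 per child.
P(not type A) = 1/2 for one child; (1/2)^4 = 1/16.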